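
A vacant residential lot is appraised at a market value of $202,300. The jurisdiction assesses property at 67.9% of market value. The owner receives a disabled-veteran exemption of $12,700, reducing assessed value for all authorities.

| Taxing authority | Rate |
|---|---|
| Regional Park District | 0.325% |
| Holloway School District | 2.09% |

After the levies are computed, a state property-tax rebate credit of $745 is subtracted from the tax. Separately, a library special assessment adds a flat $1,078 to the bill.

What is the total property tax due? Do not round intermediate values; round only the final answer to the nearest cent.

Assessed value = $202,300 × 0.679 = $137,361.7
Taxable value = $137,361.7 − $12,700 = $124,661.7
Regional Park District: $124,661.7 × 0.00325 = $405.150525
Holloway School District: $124,661.7 × 0.0209 = $2,605.42953
Levies subtotal = $3,010.580055
After credit = $3,010.580055 − $745 = $2,265.580055
Total = $2,265.580055 + $1,078 = $3,343.580055

$3,343.58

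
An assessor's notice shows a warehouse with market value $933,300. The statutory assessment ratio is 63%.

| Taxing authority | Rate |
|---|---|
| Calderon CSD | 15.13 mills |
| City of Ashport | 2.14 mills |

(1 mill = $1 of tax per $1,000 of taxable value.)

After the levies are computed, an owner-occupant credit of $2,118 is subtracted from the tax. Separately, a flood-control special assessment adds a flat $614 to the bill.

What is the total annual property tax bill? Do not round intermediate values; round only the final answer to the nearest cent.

$8,650.40

Assessed value = $933,300 × 0.63 = $587,979
Calderon CSD: $587,979 × 0.01513 = $8,896.12227
City of Ashport: $587,979 × 0.00214 = $1,258.27506
Levies subtotal = $10,154.39733
After credit = $10,154.39733 − $2,118 = $8,036.39733
Total = $8,036.39733 + $614 = $8,650.39733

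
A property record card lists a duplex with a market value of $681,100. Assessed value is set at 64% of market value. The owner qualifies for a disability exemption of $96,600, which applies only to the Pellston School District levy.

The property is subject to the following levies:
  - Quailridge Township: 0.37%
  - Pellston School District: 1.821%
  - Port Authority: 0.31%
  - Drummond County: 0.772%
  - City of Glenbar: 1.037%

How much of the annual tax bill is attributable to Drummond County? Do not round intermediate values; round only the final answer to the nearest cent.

$3,365.18

Assessed value = $681,100 × 0.64 = $435,904
Drummond County taxable value = $435,904 (exemption does not apply)
Drummond County levy = $435,904 × 0.00772 = $3,365.17888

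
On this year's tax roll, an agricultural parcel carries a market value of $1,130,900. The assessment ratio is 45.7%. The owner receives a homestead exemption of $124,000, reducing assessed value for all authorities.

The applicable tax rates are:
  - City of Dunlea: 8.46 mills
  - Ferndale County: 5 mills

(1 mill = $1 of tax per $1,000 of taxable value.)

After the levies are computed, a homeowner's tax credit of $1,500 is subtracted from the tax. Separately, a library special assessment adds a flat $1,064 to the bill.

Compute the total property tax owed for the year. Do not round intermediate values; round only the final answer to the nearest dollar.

Assessed value = $1,130,900 × 0.457 = $516,821.3
Taxable value = $516,821.3 − $124,000 = $392,821.3
City of Dunlea: $392,821.3 × 0.00846 = $3,323.268198
Ferndale County: $392,821.3 × 0.005 = $1,964.1065
Levies subtotal = $5,287.374698
After credit = $5,287.374698 − $1,500 = $3,787.374698
Total = $3,787.374698 + $1,064 = $4,851.374698

$4,851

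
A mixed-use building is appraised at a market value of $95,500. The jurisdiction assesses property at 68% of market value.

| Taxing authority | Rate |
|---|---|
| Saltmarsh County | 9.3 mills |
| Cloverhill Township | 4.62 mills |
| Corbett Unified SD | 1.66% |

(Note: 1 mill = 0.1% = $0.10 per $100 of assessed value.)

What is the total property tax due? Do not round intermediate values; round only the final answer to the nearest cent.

Assessed value = $95,500 × 0.68 = $64,940
Saltmarsh County: $64,940 × 0.0093 = $603.942
Cloverhill Township: $64,940 × 0.00462 = $300.0228
Corbett Unified SD: $64,940 × 0.0166 = $1,078.004
Total = $1,981.9688

$1,981.97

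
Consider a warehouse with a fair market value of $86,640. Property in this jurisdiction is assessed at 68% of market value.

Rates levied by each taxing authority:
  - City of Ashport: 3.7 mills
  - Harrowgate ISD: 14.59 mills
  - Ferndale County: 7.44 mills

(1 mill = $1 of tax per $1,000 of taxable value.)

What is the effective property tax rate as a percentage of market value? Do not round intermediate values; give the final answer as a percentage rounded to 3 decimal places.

Assessed value = $86,640 × 0.68 = $58,915.2
City of Ashport: $58,915.2 × 0.0037 = $217.98624
Harrowgate ISD: $58,915.2 × 0.01459 = $859.572768
Ferndale County: $58,915.2 × 0.00744 = $438.329088
Total tax = $1,515.888096
Effective rate = $1,515.888096 ÷ $86,640 = 1.750% of market value

1.750%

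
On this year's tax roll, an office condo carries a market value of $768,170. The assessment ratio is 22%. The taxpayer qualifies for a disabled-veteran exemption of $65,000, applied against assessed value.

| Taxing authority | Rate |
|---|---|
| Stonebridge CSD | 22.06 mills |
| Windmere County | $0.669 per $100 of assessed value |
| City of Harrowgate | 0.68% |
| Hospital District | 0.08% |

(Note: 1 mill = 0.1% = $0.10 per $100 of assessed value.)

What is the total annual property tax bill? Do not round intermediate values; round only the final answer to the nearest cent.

$3,780.31

Assessed value = $768,170 × 0.22 = $168,997.4
Taxable value = $168,997.4 − $65,000 = $103,997.4
Stonebridge CSD: $103,997.4 × 0.02206 = $2,294.182644
Windmere County: $103,997.4 × 0.00669 = $695.742606
City of Harrowgate: $103,997.4 × 0.0068 = $707.18232
Hospital District: $103,997.4 × 0.0008 = $83.19792
Total = $3,780.30549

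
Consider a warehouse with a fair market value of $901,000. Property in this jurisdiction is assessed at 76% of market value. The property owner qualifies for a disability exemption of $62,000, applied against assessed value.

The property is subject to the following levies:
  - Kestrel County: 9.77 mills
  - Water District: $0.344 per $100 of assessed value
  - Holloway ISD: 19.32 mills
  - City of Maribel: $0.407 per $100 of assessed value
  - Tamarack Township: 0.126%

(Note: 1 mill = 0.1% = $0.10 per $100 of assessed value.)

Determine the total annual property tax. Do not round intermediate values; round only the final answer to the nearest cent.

Assessed value = $901,000 × 0.76 = $684,760
Taxable value = $684,760 − $62,000 = $622,760
Kestrel County: $622,760 × 0.00977 = $6,084.3652
Water District: $622,760 × 0.00344 = $2,142.2944
Holloway ISD: $622,760 × 0.01932 = $12,031.7232
City of Maribel: $622,760 × 0.00407 = $2,534.6332
Tamarack Township: $622,760 × 0.00126 = $784.6776
Total = $23,577.6936

$23,577.69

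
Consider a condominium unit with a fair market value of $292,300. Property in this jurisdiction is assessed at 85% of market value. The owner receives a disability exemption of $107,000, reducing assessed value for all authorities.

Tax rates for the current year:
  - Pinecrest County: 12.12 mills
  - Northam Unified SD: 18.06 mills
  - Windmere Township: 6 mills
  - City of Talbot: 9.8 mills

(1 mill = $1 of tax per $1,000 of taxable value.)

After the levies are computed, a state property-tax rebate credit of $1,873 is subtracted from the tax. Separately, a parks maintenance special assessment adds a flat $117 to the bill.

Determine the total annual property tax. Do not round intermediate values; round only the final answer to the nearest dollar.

$4,748

Assessed value = $292,300 × 0.85 = $248,455
Taxable value = $248,455 − $107,000 = $141,455
Pinecrest County: $141,455 × 0.01212 = $1,714.4346
Northam Unified SD: $141,455 × 0.01806 = $2,554.6773
Windmere Township: $141,455 × 0.006 = $848.73
City of Talbot: $141,455 × 0.0098 = $1,386.259
Levies subtotal = $6,504.1009
After credit = $6,504.1009 − $1,873 = $4,631.1009
Total = $4,631.1009 + $117 = $4,748.1009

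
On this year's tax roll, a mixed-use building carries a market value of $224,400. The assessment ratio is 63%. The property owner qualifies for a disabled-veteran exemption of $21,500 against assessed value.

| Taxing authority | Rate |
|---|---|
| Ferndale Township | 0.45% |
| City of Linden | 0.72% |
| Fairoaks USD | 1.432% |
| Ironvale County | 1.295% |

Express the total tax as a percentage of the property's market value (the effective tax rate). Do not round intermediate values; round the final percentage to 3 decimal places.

Assessed value = $224,400 × 0.63 = $141,372
Taxable value = $141,372 − $21,500 = $119,872
Ferndale Township: $119,872 × 0.0045 = $539.424
City of Linden: $119,872 × 0.0072 = $863.0784
Fairoaks USD: $119,872 × 0.01432 = $1,716.56704
Ironvale County: $119,872 × 0.01295 = $1,552.3424
Total tax = $4,671.41184
Effective rate = $4,671.41184 ÷ $224,400 = 2.082% of market value

2.082%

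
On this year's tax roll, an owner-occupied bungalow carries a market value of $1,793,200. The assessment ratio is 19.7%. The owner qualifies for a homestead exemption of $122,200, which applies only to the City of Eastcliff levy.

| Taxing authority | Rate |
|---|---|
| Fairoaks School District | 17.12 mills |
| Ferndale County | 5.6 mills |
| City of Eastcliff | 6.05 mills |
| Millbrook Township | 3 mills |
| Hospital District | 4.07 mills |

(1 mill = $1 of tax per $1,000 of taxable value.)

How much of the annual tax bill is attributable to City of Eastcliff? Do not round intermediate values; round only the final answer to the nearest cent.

Assessed value = $1,793,200 × 0.197 = $353,260.4
City of Eastcliff taxable value = $353,260.4 − $122,200 = $231,060.4
City of Eastcliff levy = $231,060.4 × 0.00605 = $1,397.91542

$1,397.92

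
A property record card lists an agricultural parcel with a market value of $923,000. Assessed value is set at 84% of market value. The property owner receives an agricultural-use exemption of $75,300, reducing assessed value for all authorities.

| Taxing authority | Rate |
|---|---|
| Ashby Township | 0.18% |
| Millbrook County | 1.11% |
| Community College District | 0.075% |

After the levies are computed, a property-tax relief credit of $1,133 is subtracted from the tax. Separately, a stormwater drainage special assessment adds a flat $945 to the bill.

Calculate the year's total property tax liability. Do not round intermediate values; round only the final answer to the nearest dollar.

Assessed value = $923,000 × 0.84 = $775,320
Taxable value = $775,320 − $75,300 = $700,020
Ashby Township: $700,020 × 0.0018 = $1,260.036
Millbrook County: $700,020 × 0.0111 = $7,770.222
Community College District: $700,020 × 0.00075 = $525.015
Levies subtotal = $9,555.273
After credit = $9,555.273 − $1,133 = $8,422.273
Total = $8,422.273 + $945 = $9,367.273

$9,367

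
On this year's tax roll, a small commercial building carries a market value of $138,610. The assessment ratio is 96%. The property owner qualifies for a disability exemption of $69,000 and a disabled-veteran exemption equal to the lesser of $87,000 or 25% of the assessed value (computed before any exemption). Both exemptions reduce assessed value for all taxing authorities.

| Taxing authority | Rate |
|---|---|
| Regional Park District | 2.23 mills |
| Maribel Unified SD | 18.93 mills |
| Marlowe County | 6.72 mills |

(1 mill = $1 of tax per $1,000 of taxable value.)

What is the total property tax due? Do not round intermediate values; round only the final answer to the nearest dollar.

Assessed value = $138,610 × 0.96 = $133,065.6
Disabled-veteran exemption = min($87,000, 25% × $133,065.6) = min($87,000, $33,266.4) = $33,266.4 (percentage binds)
Taxable value = $133,065.6 − $69,000 − $33,266.4 = $30,799.2
Regional Park District: $30,799.2 × 0.00223 = $68.682216
Maribel Unified SD: $30,799.2 × 0.01893 = $583.028856
Marlowe County: $30,799.2 × 0.00672 = $206.970624
Total = $858.681696

$859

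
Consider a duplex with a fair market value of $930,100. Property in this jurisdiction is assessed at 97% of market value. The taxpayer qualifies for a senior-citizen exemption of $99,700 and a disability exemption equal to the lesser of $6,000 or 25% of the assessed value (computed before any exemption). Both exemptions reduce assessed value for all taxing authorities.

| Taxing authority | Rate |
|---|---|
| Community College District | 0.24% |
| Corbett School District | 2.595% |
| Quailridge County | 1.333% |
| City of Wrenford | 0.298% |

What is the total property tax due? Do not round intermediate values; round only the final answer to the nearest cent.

$35,571.56

Assessed value = $930,100 × 0.97 = $902,197
Disability exemption = min($6,000, 25% × $902,197) = min($6,000, $225,549.25) = $6,000 (dollar cap binds)
Taxable value = $902,197 − $99,700 − $6,000 = $796,497
Community College District: $796,497 × 0.0024 = $1,911.5928
Corbett School District: $796,497 × 0.02595 = $20,669.09715
Quailridge County: $796,497 × 0.01333 = $10,617.30501
City of Wrenford: $796,497 × 0.00298 = $2,373.56106
Total = $35,571.55602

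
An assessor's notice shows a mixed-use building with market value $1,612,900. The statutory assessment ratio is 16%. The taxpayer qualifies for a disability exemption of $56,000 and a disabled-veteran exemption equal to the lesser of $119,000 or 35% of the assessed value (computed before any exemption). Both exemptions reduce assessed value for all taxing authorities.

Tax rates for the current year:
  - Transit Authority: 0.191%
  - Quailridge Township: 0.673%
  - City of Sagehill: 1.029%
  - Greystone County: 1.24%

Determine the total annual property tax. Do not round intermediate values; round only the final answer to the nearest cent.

$3,500.86

Assessed value = $1,612,900 × 0.16 = $258,064
Disabled-veteran exemption = min($119,000, 35% × $258,064) = min($119,000, $90,322.4) = $90,322.4 (percentage binds)
Taxable value = $258,064 − $56,000 − $90,322.4 = $111,741.6
Transit Authority: $111,741.6 × 0.00191 = $213.426456
Quailridge Township: $111,741.6 × 0.00673 = $752.020968
City of Sagehill: $111,741.6 × 0.01029 = $1,149.821064
Greystone County: $111,741.6 × 0.0124 = $1,385.59584
Total = $3,500.864328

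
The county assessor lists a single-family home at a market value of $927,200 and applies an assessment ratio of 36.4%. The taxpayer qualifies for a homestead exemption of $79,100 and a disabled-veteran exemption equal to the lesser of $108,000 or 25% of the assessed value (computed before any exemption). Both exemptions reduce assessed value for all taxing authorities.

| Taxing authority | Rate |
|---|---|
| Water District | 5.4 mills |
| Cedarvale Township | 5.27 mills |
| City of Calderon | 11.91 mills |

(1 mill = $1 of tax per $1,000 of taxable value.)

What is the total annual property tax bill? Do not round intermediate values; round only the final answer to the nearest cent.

Assessed value = $927,200 × 0.364 = $337,500.8
Disabled-veteran exemption = min($108,000, 25% × $337,500.8) = min($108,000, $84,375.2) = $84,375.2 (percentage binds)
Taxable value = $337,500.8 − $79,100 − $84,375.2 = $174,025.6
Water District: $174,025.6 × 0.0054 = $939.73824
Cedarvale Township: $174,025.6 × 0.00527 = $917.114912
City of Calderon: $174,025.6 × 0.01191 = $2,072.644896
Total = $3,929.498048

$3,929.50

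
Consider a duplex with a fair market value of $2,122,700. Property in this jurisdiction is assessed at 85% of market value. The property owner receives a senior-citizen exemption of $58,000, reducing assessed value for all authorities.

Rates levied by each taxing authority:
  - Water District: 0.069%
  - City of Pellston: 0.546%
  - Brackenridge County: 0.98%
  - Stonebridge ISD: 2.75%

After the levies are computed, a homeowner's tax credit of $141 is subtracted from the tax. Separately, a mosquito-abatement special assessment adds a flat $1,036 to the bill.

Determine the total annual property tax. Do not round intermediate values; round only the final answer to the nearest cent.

Assessed value = $2,122,700 × 0.85 = $1,804,295
Taxable value = $1,804,295 − $58,000 = $1,746,295
Water District: $1,746,295 × 0.00069 = $1,204.94355
City of Pellston: $1,746,295 × 0.00546 = $9,534.7707
Brackenridge County: $1,746,295 × 0.0098 = $17,113.691
Stonebridge ISD: $1,746,295 × 0.0275 = $48,023.1125
Levies subtotal = $75,876.51775
After credit = $75,876.51775 − $141 = $75,735.51775
Total = $75,735.51775 + $1,036 = $76,771.51775

$76,771.52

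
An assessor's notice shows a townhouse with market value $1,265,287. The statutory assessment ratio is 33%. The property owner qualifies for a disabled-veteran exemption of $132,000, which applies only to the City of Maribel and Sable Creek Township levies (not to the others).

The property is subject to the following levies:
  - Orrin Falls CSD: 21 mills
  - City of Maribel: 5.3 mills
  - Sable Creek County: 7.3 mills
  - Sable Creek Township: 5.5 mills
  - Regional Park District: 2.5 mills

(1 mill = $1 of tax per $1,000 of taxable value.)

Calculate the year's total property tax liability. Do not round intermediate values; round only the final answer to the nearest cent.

Assessed value = $1,265,287 × 0.33 = $417,544.71
Orrin Falls CSD: $417,544.71 × 0.021 = $8,768.43891
City of Maribel: ($417,544.71 − $132,000) × 0.0053 = $285,544.71 × 0.0053 = $1,513.386963
Sable Creek County: $417,544.71 × 0.0073 = $3,048.076383
Sable Creek Township: ($417,544.71 − $132,000) × 0.0055 = $285,544.71 × 0.0055 = $1,570.495905
Regional Park District: $417,544.71 × 0.0025 = $1,043.861775
Total = $15,944.259936

$15,944.26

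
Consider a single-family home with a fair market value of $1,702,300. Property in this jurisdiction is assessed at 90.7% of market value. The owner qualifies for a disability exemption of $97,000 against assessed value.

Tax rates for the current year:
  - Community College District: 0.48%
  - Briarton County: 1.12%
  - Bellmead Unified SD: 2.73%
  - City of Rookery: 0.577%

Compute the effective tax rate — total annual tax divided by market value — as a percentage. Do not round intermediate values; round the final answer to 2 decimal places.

Assessed value = $1,702,300 × 0.907 = $1,543,986.1
Taxable value = $1,543,986.1 − $97,000 = $1,446,986.1
Community College District: $1,446,986.1 × 0.0048 = $6,945.53328
Briarton County: $1,446,986.1 × 0.0112 = $16,206.24432
Bellmead Unified SD: $1,446,986.1 × 0.0273 = $39,502.72053
City of Rookery: $1,446,986.1 × 0.00577 = $8,349.109797
Total tax = $71,003.607927
Effective rate = $71,003.607927 ÷ $1,702,300 = 4.17% of market value

4.17%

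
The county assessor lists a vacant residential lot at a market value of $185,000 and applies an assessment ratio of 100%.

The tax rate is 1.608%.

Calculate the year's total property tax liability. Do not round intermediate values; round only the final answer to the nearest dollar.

Assessed value = $185,000 × 1 = $185,000
Tax = $185,000 × 0.01608 = $2,974.8

$2,975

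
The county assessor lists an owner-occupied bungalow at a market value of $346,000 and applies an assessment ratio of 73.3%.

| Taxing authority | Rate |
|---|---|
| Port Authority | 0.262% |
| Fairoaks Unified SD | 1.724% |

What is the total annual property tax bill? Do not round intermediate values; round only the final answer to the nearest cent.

Assessed value = $346,000 × 0.733 = $253,618
Port Authority: $253,618 × 0.00262 = $664.47916
Fairoaks Unified SD: $253,618 × 0.01724 = $4,372.37432
Total = $664.47916 + $4,372.37432 = $5,036.85348

$5,036.85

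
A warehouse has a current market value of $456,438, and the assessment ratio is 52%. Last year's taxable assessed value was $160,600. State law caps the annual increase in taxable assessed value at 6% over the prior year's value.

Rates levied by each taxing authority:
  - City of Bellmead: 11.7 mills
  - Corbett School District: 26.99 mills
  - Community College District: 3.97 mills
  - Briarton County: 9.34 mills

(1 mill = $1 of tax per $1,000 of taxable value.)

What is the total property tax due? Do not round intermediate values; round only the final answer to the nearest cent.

$8,852.27

Uncapped assessed value = $456,438 × 0.52 = $237,347.76
Cap limit = $160,600 × 1.06 = $170,236
Taxable assessed value = min($237,347.76, $170,236) = $170,236 (cap binds)
City of Bellmead: $170,236 × 0.0117 = $1,991.7612
Corbett School District: $170,236 × 0.02699 = $4,594.66964
Community College District: $170,236 × 0.00397 = $675.83692
Briarton County: $170,236 × 0.00934 = $1,590.00424
Total = $8,852.272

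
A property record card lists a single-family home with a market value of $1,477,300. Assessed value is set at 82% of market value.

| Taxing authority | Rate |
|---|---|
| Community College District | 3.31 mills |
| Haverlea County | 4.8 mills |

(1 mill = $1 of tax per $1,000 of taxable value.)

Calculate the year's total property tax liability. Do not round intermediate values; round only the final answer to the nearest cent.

Assessed value = $1,477,300 × 0.82 = $1,211,386
Community College District: $1,211,386 × 0.00331 = $4,009.68766
Haverlea County: $1,211,386 × 0.0048 = $5,814.6528
Total = $4,009.68766 + $5,814.6528 = $9,824.34046

$9,824.34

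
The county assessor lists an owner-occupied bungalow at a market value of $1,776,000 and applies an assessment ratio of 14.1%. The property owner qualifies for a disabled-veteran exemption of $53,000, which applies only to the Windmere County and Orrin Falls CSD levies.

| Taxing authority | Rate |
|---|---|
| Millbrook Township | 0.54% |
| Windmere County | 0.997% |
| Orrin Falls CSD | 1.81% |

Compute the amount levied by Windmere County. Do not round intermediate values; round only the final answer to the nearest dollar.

Assessed value = $1,776,000 × 0.141 = $250,416
Windmere County taxable value = $250,416 − $53,000 = $197,416
Windmere County levy = $197,416 × 0.00997 = $1,968.23752

$1,968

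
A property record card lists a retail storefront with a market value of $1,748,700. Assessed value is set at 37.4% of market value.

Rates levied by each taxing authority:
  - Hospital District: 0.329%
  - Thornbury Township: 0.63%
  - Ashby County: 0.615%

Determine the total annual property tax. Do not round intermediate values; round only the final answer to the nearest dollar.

Assessed value = $1,748,700 × 0.374 = $654,013.8
Hospital District: $654,013.8 × 0.00329 = $2,151.705402
Thornbury Township: $654,013.8 × 0.0063 = $4,120.28694
Ashby County: $654,013.8 × 0.00615 = $4,022.18487
Total = $2,151.705402 + $4,120.28694 + $4,022.18487 = $10,294.177212

$10,294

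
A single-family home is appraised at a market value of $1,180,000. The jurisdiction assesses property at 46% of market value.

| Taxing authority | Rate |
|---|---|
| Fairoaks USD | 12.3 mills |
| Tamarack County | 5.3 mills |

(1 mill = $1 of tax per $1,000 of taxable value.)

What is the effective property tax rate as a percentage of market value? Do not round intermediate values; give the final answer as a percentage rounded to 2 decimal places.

Assessed value = $1,180,000 × 0.46 = $542,800
Fairoaks USD: $542,800 × 0.0123 = $6,676.44
Tamarack County: $542,800 × 0.0053 = $2,876.84
Total tax = $9,553.28
Effective rate = $9,553.28 ÷ $1,180,000 = 0.81% of market value

0.81%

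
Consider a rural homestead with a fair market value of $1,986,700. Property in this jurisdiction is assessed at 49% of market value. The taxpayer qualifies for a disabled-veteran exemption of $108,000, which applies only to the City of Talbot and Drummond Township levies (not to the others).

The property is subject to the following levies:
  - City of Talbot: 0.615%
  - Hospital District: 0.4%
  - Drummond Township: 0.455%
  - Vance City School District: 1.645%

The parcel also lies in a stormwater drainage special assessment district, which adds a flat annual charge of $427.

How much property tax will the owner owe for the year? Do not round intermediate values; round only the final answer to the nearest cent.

Assessed value = $1,986,700 × 0.49 = $973,483
City of Talbot: ($973,483 − $108,000) × 0.00615 = $865,483 × 0.00615 = $5,322.72045
Hospital District: $973,483 × 0.004 = $3,893.932
Drummond Township: ($973,483 − $108,000) × 0.00455 = $865,483 × 0.00455 = $3,937.94765
Vance City School District: $973,483 × 0.01645 = $16,013.79535
Levies subtotal = $29,168.39545
Total = $29,168.39545 + $427 = $29,595.39545

$29,595.40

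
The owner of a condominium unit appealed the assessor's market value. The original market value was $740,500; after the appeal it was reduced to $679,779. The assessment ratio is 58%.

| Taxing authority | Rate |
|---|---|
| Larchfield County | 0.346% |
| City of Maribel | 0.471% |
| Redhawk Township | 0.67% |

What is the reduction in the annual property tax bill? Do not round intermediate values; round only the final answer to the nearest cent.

Old assessed value = $740,500 × 0.58 = $429,490
New assessed value = $679,779 × 0.58 = $394,271.82
Combined rate = 0.00346 + 0.00471 + 0.0067 = 0.01487
Old tax = $429,490 × 0.01487 = $6,386.5163
New tax = $394,271.82 × 0.01487 = $5,862.8219634
Reduction = $6,386.5163 − $5,862.8219634 = $523.6943366

$523.69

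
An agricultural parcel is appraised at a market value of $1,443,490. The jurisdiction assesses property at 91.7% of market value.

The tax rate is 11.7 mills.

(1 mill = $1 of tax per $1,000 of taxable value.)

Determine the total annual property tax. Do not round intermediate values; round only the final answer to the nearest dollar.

$15,487

Assessed value = $1,443,490 × 0.917 = $1,323,680.33
Tax = $1,323,680.33 × 0.0117 = $15,487.059861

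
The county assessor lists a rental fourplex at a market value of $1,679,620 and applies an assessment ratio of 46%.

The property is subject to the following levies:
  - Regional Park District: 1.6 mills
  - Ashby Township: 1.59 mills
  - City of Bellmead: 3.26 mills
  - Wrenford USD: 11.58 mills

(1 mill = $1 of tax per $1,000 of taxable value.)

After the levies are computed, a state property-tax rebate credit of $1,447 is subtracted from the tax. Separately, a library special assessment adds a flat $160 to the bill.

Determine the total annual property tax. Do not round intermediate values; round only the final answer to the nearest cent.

Assessed value = $1,679,620 × 0.46 = $772,625.2
Regional Park District: $772,625.2 × 0.0016 = $1,236.20032
Ashby Township: $772,625.2 × 0.00159 = $1,228.474068
City of Bellmead: $772,625.2 × 0.00326 = $2,518.758152
Wrenford USD: $772,625.2 × 0.01158 = $8,946.999816
Levies subtotal = $13,930.432356
After credit = $13,930.432356 − $1,447 = $12,483.432356
Total = $12,483.432356 + $160 = $12,643.432356

$12,643.43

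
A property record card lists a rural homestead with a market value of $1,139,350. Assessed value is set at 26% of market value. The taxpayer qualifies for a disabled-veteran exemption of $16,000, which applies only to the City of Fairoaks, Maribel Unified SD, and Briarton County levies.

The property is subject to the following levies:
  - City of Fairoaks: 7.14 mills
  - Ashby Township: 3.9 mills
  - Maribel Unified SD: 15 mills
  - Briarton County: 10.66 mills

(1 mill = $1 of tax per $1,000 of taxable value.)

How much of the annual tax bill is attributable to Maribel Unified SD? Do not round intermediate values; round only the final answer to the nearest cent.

Assessed value = $1,139,350 × 0.26 = $296,231
Maribel Unified SD taxable value = $296,231 − $16,000 = $280,231
Maribel Unified SD levy = $280,231 × 0.015 = $4,203.465

$4,203.47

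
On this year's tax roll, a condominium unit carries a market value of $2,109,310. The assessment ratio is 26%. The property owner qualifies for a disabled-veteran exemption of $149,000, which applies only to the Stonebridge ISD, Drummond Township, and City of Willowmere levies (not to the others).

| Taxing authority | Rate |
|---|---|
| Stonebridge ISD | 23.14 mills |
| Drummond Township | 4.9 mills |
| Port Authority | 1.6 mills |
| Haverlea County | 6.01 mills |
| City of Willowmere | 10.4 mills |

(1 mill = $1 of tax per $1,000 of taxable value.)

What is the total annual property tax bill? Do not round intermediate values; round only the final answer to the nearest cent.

Assessed value = $2,109,310 × 0.26 = $548,420.6
Stonebridge ISD: ($548,420.6 − $149,000) × 0.02314 = $399,420.6 × 0.02314 = $9,242.592684
Drummond Township: ($548,420.6 − $149,000) × 0.0049 = $399,420.6 × 0.0049 = $1,957.16094
Port Authority: $548,420.6 × 0.0016 = $877.47296
Haverlea County: $548,420.6 × 0.00601 = $3,296.007806
City of Willowmere: ($548,420.6 − $149,000) × 0.0104 = $399,420.6 × 0.0104 = $4,153.97424
Total = $19,527.20863

$19,527.21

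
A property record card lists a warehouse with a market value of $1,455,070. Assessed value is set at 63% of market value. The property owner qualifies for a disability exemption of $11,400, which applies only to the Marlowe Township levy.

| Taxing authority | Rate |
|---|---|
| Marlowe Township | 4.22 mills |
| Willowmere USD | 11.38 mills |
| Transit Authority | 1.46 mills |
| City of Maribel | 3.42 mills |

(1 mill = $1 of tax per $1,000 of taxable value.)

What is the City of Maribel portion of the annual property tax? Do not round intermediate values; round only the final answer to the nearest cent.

$3,135.09

Assessed value = $1,455,070 × 0.63 = $916,694.1
City of Maribel taxable value = $916,694.1 (exemption does not apply)
City of Maribel levy = $916,694.1 × 0.00342 = $3,135.093822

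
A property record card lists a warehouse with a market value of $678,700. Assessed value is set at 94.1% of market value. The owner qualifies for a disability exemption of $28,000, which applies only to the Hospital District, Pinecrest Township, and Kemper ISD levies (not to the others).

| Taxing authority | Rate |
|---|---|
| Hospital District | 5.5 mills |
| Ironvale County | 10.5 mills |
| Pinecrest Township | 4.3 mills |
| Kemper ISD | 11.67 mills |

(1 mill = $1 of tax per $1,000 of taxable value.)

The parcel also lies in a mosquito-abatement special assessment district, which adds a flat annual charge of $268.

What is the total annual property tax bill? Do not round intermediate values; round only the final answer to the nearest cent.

Assessed value = $678,700 × 0.941 = $638,656.7
Hospital District: ($638,656.7 − $28,000) × 0.0055 = $610,656.7 × 0.0055 = $3,358.61185
Ironvale County: $638,656.7 × 0.0105 = $6,705.89535
Pinecrest Township: ($638,656.7 − $28,000) × 0.0043 = $610,656.7 × 0.0043 = $2,625.82381
Kemper ISD: ($638,656.7 − $28,000) × 0.01167 = $610,656.7 × 0.01167 = $7,126.363689
Levies subtotal = $19,816.694699
Total = $19,816.694699 + $268 = $20,084.694699

$20,084.69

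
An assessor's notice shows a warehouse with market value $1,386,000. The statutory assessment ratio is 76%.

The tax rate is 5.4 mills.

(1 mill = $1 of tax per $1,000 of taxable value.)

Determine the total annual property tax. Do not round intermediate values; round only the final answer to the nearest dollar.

Assessed value = $1,386,000 × 0.76 = $1,053,360
Tax = $1,053,360 × 0.0054 = $5,688.144

$5,688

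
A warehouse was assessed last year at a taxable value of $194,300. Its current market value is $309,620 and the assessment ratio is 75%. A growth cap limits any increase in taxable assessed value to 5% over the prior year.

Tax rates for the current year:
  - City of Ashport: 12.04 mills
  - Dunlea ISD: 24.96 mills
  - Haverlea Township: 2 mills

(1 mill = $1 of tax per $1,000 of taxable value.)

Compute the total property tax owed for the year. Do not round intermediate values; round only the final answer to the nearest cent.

$7,956.59

Uncapped assessed value = $309,620 × 0.75 = $232,215
Cap limit = $194,300 × 1.05 = $204,015
Taxable assessed value = min($232,215, $204,015) = $204,015 (cap binds)
City of Ashport: $204,015 × 0.01204 = $2,456.3406
Dunlea ISD: $204,015 × 0.02496 = $5,092.2144
Haverlea Township: $204,015 × 0.002 = $408.03
Total = $7,956.585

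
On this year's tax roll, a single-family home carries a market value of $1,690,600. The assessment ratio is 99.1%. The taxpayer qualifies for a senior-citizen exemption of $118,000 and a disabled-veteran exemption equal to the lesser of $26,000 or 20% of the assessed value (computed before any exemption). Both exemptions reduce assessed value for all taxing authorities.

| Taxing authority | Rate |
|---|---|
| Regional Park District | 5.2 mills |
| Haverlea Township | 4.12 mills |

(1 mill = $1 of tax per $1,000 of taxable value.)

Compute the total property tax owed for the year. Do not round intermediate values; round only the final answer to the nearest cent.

$14,272.50

Assessed value = $1,690,600 × 0.991 = $1,675,384.6
Disabled-veteran exemption = min($26,000, 20% × $1,675,384.6) = min($26,000, $335,076.92) = $26,000 (dollar cap binds)
Taxable value = $1,675,384.6 − $118,000 − $26,000 = $1,531,384.6
Regional Park District: $1,531,384.6 × 0.0052 = $7,963.19992
Haverlea Township: $1,531,384.6 × 0.00412 = $6,309.304552
Total = $14,272.504472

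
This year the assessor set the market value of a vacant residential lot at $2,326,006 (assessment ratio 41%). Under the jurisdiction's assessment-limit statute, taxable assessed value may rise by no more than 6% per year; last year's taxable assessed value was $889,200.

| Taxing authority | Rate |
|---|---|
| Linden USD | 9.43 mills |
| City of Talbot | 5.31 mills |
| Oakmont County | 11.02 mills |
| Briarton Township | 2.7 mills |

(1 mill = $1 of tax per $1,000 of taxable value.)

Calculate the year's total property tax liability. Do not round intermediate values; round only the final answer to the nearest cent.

$26,825.03

Uncapped assessed value = $2,326,006 × 0.41 = $953,662.46
Cap limit = $889,200 × 1.06 = $942,552
Taxable assessed value = min($953,662.46, $942,552) = $942,552 (cap binds)
Linden USD: $942,552 × 0.00943 = $8,888.26536
City of Talbot: $942,552 × 0.00531 = $5,004.95112
Oakmont County: $942,552 × 0.01102 = $10,386.92304
Briarton Township: $942,552 × 0.0027 = $2,544.8904
Total = $26,825.02992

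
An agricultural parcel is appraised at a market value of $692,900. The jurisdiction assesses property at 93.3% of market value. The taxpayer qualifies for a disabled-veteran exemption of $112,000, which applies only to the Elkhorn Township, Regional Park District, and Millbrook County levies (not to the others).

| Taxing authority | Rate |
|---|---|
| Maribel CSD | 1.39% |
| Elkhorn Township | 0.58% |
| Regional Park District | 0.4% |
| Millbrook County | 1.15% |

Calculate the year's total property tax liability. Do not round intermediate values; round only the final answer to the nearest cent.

$20,370.34

Assessed value = $692,900 × 0.933 = $646,475.7
Maribel CSD: $646,475.7 × 0.0139 = $8,986.01223
Elkhorn Township: ($646,475.7 − $112,000) × 0.0058 = $534,475.7 × 0.0058 = $3,099.95906
Regional Park District: ($646,475.7 − $112,000) × 0.004 = $534,475.7 × 0.004 = $2,137.9028
Millbrook County: ($646,475.7 − $112,000) × 0.0115 = $534,475.7 × 0.0115 = $6,146.47055
Total = $20,370.34464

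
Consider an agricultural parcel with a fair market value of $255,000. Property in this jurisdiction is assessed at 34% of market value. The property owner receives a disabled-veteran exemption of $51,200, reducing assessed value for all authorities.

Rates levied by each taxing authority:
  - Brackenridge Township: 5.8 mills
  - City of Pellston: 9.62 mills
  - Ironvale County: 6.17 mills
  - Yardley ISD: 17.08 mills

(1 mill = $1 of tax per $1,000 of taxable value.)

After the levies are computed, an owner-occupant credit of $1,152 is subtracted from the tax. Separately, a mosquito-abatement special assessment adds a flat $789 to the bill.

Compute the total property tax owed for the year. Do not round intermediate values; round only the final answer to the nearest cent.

$1,009.79

Assessed value = $255,000 × 0.34 = $86,700
Taxable value = $86,700 − $51,200 = $35,500
Brackenridge Township: $35,500 × 0.0058 = $205.9
City of Pellston: $35,500 × 0.00962 = $341.51
Ironvale County: $35,500 × 0.00617 = $219.035
Yardley ISD: $35,500 × 0.01708 = $606.34
Levies subtotal = $1,372.785
After credit = $1,372.785 − $1,152 = $220.785
Total = $220.785 + $789 = $1,009.785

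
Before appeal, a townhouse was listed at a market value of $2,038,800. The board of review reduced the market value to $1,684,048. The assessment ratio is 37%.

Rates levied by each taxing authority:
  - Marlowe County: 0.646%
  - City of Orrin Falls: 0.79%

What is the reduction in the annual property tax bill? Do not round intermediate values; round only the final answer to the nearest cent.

$1,884.87

Old assessed value = $2,038,800 × 0.37 = $754,356
New assessed value = $1,684,048 × 0.37 = $623,097.76
Combined rate = 0.00646 + 0.0079 = 0.01436
Old tax = $754,356 × 0.01436 = $10,832.55216
New tax = $623,097.76 × 0.01436 = $8,947.6838336
Reduction = $10,832.55216 − $8,947.6838336 = $1,884.8683264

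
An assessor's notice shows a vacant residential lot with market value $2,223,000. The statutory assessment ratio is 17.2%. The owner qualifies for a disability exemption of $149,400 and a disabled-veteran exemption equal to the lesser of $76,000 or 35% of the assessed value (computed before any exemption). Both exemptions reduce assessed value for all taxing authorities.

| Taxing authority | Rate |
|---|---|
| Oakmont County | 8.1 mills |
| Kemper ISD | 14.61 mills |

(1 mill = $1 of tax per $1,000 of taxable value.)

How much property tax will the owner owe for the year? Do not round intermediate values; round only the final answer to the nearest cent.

Assessed value = $2,223,000 × 0.172 = $382,356
Disabled-veteran exemption = min($76,000, 35% × $382,356) = min($76,000, $133,824.6) = $76,000 (dollar cap binds)
Taxable value = $382,356 − $149,400 − $76,000 = $156,956
Oakmont County: $156,956 × 0.0081 = $1,271.3436
Kemper ISD: $156,956 × 0.01461 = $2,293.12716
Total = $3,564.47076

$3,564.47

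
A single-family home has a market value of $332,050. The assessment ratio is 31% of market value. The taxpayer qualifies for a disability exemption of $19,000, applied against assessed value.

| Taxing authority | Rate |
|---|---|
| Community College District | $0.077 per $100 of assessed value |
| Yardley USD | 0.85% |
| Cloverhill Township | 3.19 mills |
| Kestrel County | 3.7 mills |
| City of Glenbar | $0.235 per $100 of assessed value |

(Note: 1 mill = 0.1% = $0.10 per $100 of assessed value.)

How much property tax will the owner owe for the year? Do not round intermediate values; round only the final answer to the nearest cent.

Assessed value = $332,050 × 0.31 = $102,935.5
Taxable value = $102,935.5 − $19,000 = $83,935.5
Community College District: $83,935.5 × 0.00077 = $64.630335
Yardley USD: $83,935.5 × 0.0085 = $713.45175
Cloverhill Township: $83,935.5 × 0.00319 = $267.754245
Kestrel County: $83,935.5 × 0.0037 = $310.56135
City of Glenbar: $83,935.5 × 0.00235 = $197.248425
Total = $1,553.646105

$1,553.65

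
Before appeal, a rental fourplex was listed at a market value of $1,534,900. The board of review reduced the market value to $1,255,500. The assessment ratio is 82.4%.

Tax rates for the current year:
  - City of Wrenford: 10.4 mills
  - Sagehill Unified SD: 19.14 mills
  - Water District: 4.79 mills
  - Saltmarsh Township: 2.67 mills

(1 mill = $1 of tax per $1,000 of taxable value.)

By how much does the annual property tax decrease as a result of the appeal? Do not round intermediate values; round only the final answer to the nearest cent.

Old assessed value = $1,534,900 × 0.824 = $1,264,757.6
New assessed value = $1,255,500 × 0.824 = $1,034,532
Combined rate = 0.0104 + 0.01914 + 0.00479 + 0.00267 = 0.037
Old tax = $1,264,757.6 × 0.037 = $46,796.0312
New tax = $1,034,532 × 0.037 = $38,277.684
Reduction = $46,796.0312 − $38,277.684 = $8,518.3472

$8,518.35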